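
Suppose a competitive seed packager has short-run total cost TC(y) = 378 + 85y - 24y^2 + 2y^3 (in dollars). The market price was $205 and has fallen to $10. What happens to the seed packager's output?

Output falls from 10 to 0 (the firm shuts down)

AVC = 85 - 24y + 2y^2, minimized at y = 6 where min AVC = $13. MC = 85 - 48y + 6y^2.
With P = $205 above the shutdown price, P = MC gives y = 10.
At P = $10 < min AVC = $13, price no longer covers variable cost at any output, so the firm shuts down: y = 0.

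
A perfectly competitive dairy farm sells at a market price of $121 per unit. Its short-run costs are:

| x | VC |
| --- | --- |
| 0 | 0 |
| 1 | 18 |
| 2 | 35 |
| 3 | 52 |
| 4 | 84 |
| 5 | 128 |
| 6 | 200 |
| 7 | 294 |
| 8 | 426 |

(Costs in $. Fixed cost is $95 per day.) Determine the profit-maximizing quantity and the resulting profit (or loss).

Profit at each row (π = 121x − TC): x=0: -95; x=1: 8; x=2: 112; x=3: 216; x=4: 305; x=5: 382; x=6: 431; x=7: 458; x=8: 447.
Profit is maximized at x = 7. AVC there is 294/7 = $42 ≤ P, so producing beats shutting down (which would give -$95).

x = 7; profit = $458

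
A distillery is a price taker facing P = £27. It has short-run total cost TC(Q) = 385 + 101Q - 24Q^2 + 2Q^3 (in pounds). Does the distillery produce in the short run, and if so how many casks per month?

Variable cost is VC = 101Q - 24Q^2 + 2Q^3, so AVC = VC/Q = 101 - 24Q + 2Q^2 and MC = dTC/dQ = 101 - 48Q + 6Q^2.
The AVC parabola has its vertex at Q = 24/4 = 6, where AVC = 101 - 24·6 + 2·6^2 = £29.
Since P = £27 < min AVC = £29, price fails to cover variable cost at any output.
Shutting down limits the loss to fixed cost, £385.

Shut down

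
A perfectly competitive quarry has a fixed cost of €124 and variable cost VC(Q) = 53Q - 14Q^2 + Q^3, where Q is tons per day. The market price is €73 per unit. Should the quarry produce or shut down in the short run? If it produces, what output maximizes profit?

Produce at Q = 10

From TC, MC = TC'(Q) = 53 - 28Q + 3Q^2 and AVC = VC/Q = 53 - 14Q + Q^2.
AVC is minimized where dAVC/dQ = -14 + 2Q = 0, at Q = 7; min AVC = 53 - 14·7 + 7^2 = €4.
P = €73 exceeds min AVC = €4, so the firm stays open.
Set P = MC: 73 = 53 - 28Q + 3Q^2 → -20 - 28Q + 3Q^2 = 0. The roots are Q = -2/3 and Q = 10; the profit-maximizing output is on the rising part of MC, so Q* = 10.
Check: AVC at Q = 10 is €13 ≤ P, so revenue covers variable cost.
Profit = P·Q − TC = 73·10 − 254 = €476.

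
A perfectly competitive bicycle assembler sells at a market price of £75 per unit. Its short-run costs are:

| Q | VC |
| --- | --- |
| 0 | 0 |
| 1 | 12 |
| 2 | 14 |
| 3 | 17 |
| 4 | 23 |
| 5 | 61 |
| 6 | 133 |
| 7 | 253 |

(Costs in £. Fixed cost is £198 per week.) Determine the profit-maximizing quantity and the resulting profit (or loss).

Q = 6; profit = £119

Compute π = P·Q − TC at each output: Q=0: -198; Q=1: -135; Q=2: -62; Q=3: 10; Q=4: 79; Q=5: 116; Q=6: 119; Q=7: 74.
Profit is maximized at Q = 6. AVC there is 133/6 = £22.17 ≤ P, so producing beats shutting down (which would give -£198).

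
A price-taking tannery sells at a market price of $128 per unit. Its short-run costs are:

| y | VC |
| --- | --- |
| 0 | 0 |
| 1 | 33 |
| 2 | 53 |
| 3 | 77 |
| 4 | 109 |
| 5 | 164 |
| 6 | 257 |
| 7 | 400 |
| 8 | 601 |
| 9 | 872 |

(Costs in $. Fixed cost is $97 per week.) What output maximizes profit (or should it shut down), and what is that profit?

y = 6; profit = $414

Profit at each row (π = 128y − TC): y=0: -97; y=1: -2; y=2: 106; y=3: 210; y=4: 306; y=5: 379; y=6: 414; y=7: 399; y=8: 326; y=9: 183.
Profit is maximized at y = 6. AVC there is 257/6 = $42.83 ≤ P, so producing beats shutting down (which would give -$97).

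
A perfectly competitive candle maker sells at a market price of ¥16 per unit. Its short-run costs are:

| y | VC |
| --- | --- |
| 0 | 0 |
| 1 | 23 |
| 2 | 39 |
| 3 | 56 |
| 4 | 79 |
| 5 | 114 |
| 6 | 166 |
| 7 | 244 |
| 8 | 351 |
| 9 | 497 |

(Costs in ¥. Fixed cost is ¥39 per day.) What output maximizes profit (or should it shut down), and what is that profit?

y = 0 (shut down); profit = -¥39

Compute π = P·y − TC at each output: y=0: -39; y=1: -46; y=2: -46; y=3: -47; y=4: -54; y=5: -73; y=6: -109; y=7: -171; y=8: -262; y=9: -392.
Profit is highest at y = 0. Equivalently, the lowest AVC in the table is 56/3 ≈ ¥18.67 at y = 3, and P = ¥16 falls below it — price never covers variable cost, so the firm shuts down and loses only its fixed cost.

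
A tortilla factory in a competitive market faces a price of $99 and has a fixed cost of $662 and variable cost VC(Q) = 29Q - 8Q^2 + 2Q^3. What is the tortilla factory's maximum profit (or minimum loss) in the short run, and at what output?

Profit = -$362 at Q = 5

AVC = 29 - 8Q + 2Q^2; min AVC = $21 at Q = 2. Since P = $99 ≥ min AVC, the firm produces.
With MC = 29 - 16Q + 6Q^2, P = MC on the upward-sloping part at Q* = 5.
TR = 99·5 = 495. TC = 662 + 195 = 857. Profit = 495 − 857 = -$362.
By producing, the firm covers all variable cost plus $300 of fixed cost; shutting down would lose the full $662.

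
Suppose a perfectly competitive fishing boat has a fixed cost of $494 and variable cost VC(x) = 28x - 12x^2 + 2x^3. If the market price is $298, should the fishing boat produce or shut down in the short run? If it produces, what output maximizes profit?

Strip out fixed cost: VC = 28x - 12x^2 + 2x^3. Then AVC = 28 - 12x + 2x^2 and MC = 28 - 24x + 6x^2.
AVC is minimized where dAVC/dx = -12 + 4x = 0, at x = 3; min AVC = 28 - 12·3 + 2·3^2 = $10.
Since P = $298 ≥ min AVC = $10, price covers variable cost and the firm should produce.
Solving P = MC: -270 - 24x + 6x^2 = 0 ⇒ x = -5 or 9. On the upward-sloping branch, x* = 9.
Check: AVC at x = 9 is $82 ≤ P, so revenue covers variable cost.
Profit = P·x − TC = 298·9 − 1232 = $1450.

Produce at x = 9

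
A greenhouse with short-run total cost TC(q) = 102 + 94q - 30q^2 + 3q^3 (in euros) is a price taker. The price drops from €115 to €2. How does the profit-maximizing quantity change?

Output falls from 7 to 0 (the firm shuts down)

MC = 94 - 60q + 9q^2; the shutdown threshold is min AVC = €19 (at q = 5).
With P = €115 above the shutdown price, P = MC gives q = 7.
At P = €2 < min AVC = €19, price no longer covers variable cost at any output, so the firm shuts down: q = 0.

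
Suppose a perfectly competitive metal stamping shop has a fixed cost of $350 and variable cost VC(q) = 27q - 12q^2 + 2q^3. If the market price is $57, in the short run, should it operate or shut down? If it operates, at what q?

Produce at q = 5

From TC, MC = TC'(q) = 27 - 24q + 6q^2 and AVC = VC/q = 27 - 12q + 2q^2.
AVC hits its minimum where MC = AVC, at q = 3, giving min AVC = 27 - 12·3 + 2·3^2 = $9.
Because $57 ≥ $9, revenue can cover variable cost; the firm operates.
Set P = MC: 57 = 27 - 24q + 6q^2 → -30 - 24q + 6q^2 = 0. The roots are q = -1 and q = 5; the profit-maximizing output is on the rising part of MC, so q* = 5.
Check: AVC at q = 5 is $17 ≤ P, so revenue covers variable cost.
Profit = P·q − TC = 57·5 − 435 = -$150, a loss, but smaller than the $350 fixed cost the firm would lose by shutting down.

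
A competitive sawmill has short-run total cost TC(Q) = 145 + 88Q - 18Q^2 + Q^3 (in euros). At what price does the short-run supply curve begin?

The firm shuts down when price falls below the minimum of average variable cost. AVC = VC/Q = 88 - 18Q + Q^2.
dAVC/dQ = -18 + 2Q = 0 gives Q = 9. min AVC = 88 - 18·9 + 9^2 = 7.
For P < €7 the firm produces nothing.

€7 per unit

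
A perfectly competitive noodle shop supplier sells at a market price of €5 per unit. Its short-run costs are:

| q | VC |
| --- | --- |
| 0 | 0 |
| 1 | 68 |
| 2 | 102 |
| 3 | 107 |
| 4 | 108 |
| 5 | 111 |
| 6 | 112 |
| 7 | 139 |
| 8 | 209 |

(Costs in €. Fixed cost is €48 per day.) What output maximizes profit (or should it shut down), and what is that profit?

q = 0 (shut down); profit = -€48

Tabulate TR − TC: q=0: -48; q=1: -111; q=2: -140; q=3: -140; q=4: -136; q=5: -134; q=6: -130; q=7: -152; q=8: -217.
Profit is highest at q = 0. Equivalently, the lowest AVC in the table is 112/6 ≈ €18.67 at q = 6, and P = €5 falls below it — price never covers variable cost, so the firm shuts down and loses only its fixed cost.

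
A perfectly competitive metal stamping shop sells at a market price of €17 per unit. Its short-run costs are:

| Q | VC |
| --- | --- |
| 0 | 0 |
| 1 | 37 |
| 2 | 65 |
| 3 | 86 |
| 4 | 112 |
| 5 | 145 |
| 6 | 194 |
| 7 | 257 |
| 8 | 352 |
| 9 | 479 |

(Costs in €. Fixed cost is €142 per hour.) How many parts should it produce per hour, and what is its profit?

Q = 0 (shut down); profit = -€142

Tabulate TR − TC: Q=0: -142; Q=1: -162; Q=2: -173; Q=3: -177; Q=4: -186; Q=5: -202; Q=6: -234; Q=7: -280; Q=8: -358; Q=9: -468.
Profit is highest at Q = 0. Equivalently, the lowest AVC in the table is 112/4 ≈ €28 at Q = 4, and P = €17 falls below it — price never covers variable cost, so the firm shuts down and loses only its fixed cost.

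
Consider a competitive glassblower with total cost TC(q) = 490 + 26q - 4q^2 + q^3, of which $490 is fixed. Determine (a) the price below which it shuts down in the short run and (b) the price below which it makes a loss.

Shutdown price = $22; break-even price = $117

Shutdown price = min AVC. AVC = 26 - 4q + q^2, with vertex at q = 2 and minimum $22.
ATC = 490/q + 26 - 4q + q^2. Setting dATC/dq = −490/q^2 − 4 + 2q = 0 gives q = 7 (since 2·7^3 − 4·7^2 = 490).
min ATC = 490/7 + 26 − 4·7 + 7^2 = $117. That is the break-even price.
For $22 ≤ P < $117 the firm produces at a loss; below $22 it shuts down.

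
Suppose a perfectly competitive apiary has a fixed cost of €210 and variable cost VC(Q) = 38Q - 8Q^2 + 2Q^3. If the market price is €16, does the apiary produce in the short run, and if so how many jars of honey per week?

Shut down

Strip out fixed cost: VC = 38Q - 8Q^2 + 2Q^3. Then AVC = 38 - 8Q + 2Q^2 and MC = 38 - 16Q + 6Q^2.
AVC is minimized where dAVC/dQ = -8 + 4Q = 0, at Q = 2; min AVC = 38 - 8·2 + 2·2^2 = €30.
P = €16 lies below min AVC = €30; no output level covers variable cost.
Best response: produce nothing and absorb the €210 fixed cost.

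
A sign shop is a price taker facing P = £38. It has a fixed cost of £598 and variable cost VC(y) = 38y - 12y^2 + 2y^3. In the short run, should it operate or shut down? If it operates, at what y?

Produce at y = 4

Variable cost is VC = 38y - 12y^2 + 2y^3, so AVC = VC/y = 38 - 12y + 2y^2 and MC = dTC/dy = 38 - 24y + 6y^2.
AVC is minimized where dAVC/dy = -12 + 4y = 0, at y = 3; min AVC = 38 - 12·3 + 2·3^2 = £20.
Because £38 ≥ £20, revenue can cover variable cost; the firm operates.
P = MC gives -24y + 6y^2 = 0, with roots 0 and 4. Take the larger (rising MC): y* = 4.
Check: AVC at y = 4 is £22 ≤ P, so revenue covers variable cost.
Profit = P·y − TC = 38·4 − 686 = -£534, a loss, but smaller than the £598 fixed cost the firm would lose by shutting down.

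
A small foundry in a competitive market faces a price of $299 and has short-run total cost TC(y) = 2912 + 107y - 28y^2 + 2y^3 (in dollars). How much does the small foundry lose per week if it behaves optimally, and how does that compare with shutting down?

AVC = 107 - 28y + 2y^2; min AVC = $9 at y = 7. Since P = $299 ≥ min AVC, the firm produces.
With MC = 107 - 56y + 6y^2, P = MC on the upward-sloping part at y* = 12.
TR = 299·12 = 3588. TC = 2912 + 708 = 3620. Profit = 3588 − 3620 = -$32.
By producing, the firm covers all variable cost plus $2880 of fixed cost; shutting down would lose the full $2912.

Profit = -$32 at y = 12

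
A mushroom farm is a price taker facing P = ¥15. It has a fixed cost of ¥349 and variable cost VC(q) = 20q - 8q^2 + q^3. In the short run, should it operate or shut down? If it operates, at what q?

From TC, MC = TC'(q) = 20 - 16q + 3q^2 and AVC = VC/q = 20 - 8q + q^2.
The AVC parabola has its vertex at q = 8/2 = 4, where AVC = 20 - 8·4 + 4^2 = ¥4.
Since P = ¥15 ≥ min AVC = ¥4, price covers variable cost and the firm should produce.
Set P = MC: 15 = 20 - 16q + 3q^2 → 5 - 16q + 3q^2 = 0. The roots are q = 1/3 and q = 5; the profit-maximizing output is on the rising part of MC, so q* = 5.
Check: AVC at q = 5 is ¥5 ≤ P, so revenue covers variable cost.
Profit = P·q − TC = 15·5 − 374 = -¥299, a loss, but smaller than the ¥349 fixed cost the firm would lose by shutting down.

Produce at q = 5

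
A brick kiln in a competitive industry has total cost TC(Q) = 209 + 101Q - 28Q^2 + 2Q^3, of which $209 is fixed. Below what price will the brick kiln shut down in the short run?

The firm shuts down when price falls below the minimum of average variable cost. AVC = VC/Q = 101 - 28Q + 2Q^2.
dAVC/dQ = -28 + 4Q = 0 gives Q = 7. min AVC = 101 - 28·7 + 2·7^2 = 3.
So the shutdown price is $3.

$3 per unit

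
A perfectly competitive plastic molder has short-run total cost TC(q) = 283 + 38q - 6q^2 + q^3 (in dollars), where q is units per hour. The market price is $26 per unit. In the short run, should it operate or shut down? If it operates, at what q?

From TC, MC = TC'(q) = 38 - 12q + 3q^2 and AVC = VC/q = 38 - 6q + q^2.
AVC hits its minimum where MC = AVC, at q = 3, giving min AVC = 38 - 6·3 + 3^2 = $29.
Since P = $26 < min AVC = $29, price fails to cover variable cost at any output.
The firm minimizes its loss by shutting down and losing only its fixed cost of $283.

Shut down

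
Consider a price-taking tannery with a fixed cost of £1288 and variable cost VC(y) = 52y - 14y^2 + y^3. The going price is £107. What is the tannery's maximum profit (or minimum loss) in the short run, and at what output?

AVC = 52 - 14y + y^2 has its minimum £3 at y = 7; price £107 clears that bar, so the firm operates.
With MC = 52 - 28y + 3y^2, P = MC on the upward-sloping part at y* = 11.
TR = 107·11 = 1177. TC = 1288 + 209 = 1497. Profit = 1177 − 1497 = -£320.
By producing, the firm covers all variable cost plus £968 of fixed cost; shutting down would lose the full £1288.

Profit = -£320 at y = 11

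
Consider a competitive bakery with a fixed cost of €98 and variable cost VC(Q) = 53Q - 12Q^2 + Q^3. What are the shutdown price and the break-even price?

Shutdown price = €17; break-even price = €32

AVC = 53 - 12Q + Q^2; minimized at Q = 6, giving min AVC = €17. That is the shutdown price.
ATC = 98/Q + 53 - 12Q + Q^2. Setting dATC/dQ = −98/Q^2 − 12 + 2Q = 0 gives Q = 7 (since 2·7^3 − 12·7^2 = 98).
min ATC = 98/7 + 53 − 12·7 + 7^2 = €32. That is the break-even price.
For €17 ≤ P < €32 the firm produces at a loss; below €17 it shuts down.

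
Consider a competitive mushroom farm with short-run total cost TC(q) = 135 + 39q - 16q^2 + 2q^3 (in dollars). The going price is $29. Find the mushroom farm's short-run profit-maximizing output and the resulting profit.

AVC = 39 - 16q + 2q^2; min AVC = $7 at q = 4. Since P = $29 ≥ min AVC, the firm produces.
MC = 39 - 32q + 6q^2. Setting P = MC and taking the root on the rising branch gives q* = 5.
TR = 29·5 = 145. TC = 135 + 45 = 180. Profit = 145 − 180 = -$35.
Shutting down would mean losing the fixed cost of $135, so operating at a loss of $35 is better by $100.

Profit = -$35 at q = 5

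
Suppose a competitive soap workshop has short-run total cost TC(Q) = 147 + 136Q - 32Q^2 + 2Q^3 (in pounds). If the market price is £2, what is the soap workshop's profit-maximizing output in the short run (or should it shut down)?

Shut down

From TC, MC = TC'(Q) = 136 - 64Q + 6Q^2 and AVC = VC/Q = 136 - 32Q + 2Q^2.
The AVC parabola has its vertex at Q = 32/4 = 8, where AVC = 136 - 32·8 + 2·8^2 = £8.
With P < min AVC (£2 < £8), every unit sold adds to the loss.
Best response: produce nothing and absorb the £147 fixed cost.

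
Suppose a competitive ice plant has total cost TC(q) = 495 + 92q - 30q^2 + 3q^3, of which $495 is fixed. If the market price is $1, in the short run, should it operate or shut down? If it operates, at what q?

From TC, MC = TC'(q) = 92 - 60q + 9q^2 and AVC = VC/q = 92 - 30q + 3q^2.
The AVC parabola has its vertex at q = 30/6 = 5, where AVC = 92 - 30·5 + 3·5^2 = $17.
Since P = $1 < min AVC = $17, price fails to cover variable cost at any output.
The firm minimizes its loss by shutting down and losing only its fixed cost of $495.

Shut down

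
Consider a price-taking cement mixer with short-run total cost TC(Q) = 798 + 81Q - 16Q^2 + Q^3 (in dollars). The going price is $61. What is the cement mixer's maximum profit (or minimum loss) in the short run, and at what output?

Profit = -$398 at Q = 10

AVC = 81 - 16Q + Q^2; min AVC = $17 at Q = 8. Since P = $61 ≥ min AVC, the firm produces.
MC = 81 - 32Q + 3Q^2. Setting P = MC and taking the root on the rising branch gives Q* = 10.
TR = 61·10 = 610. TC = 798 + 210 = 1008. Profit = 610 − 1008 = -$398.
That loss of $398 beats the $798 the firm would lose by shutting down; producing recovers $400 of fixed cost.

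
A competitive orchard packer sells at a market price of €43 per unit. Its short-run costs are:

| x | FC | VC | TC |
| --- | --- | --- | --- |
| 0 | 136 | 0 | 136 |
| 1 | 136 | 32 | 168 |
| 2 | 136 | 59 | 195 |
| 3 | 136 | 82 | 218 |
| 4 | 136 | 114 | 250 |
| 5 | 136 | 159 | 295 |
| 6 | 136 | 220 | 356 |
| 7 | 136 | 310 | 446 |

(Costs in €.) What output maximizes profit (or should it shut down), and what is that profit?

x = 4; profit = -€78

Profit at each row (π = 43x − TC): x=0: -136; x=1: -125; x=2: -109; x=3: -89; x=4: -78; x=5: -80; x=6: -98; x=7: -145.
Profit is maximized at x = 4. AVC there is 114/4 = €28.50 ≤ P, so producing beats shutting down (which would give -€136).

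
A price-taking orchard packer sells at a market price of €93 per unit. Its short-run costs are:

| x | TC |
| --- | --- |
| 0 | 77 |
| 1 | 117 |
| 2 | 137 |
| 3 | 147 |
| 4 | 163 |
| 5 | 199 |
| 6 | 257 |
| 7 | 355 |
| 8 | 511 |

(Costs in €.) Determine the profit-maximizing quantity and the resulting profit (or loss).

Profit at each row (π = 93x − TC): x=0: -77; x=1: -24; x=2: 49; x=3: 132; x=4: 209; x=5: 266; x=6: 301; x=7: 296; x=8: 233.
Profit is maximized at x = 6. AVC there is 180/6 = €30 ≤ P, so producing beats shutting down (which would give -€77).

x = 6; profit = €301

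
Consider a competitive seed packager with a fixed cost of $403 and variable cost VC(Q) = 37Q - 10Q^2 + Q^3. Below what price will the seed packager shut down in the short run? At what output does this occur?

Short-run supply begins at min AVC. From VC = 37Q - 10Q^2 + Q^3, AVC = 37 - 10Q + Q^2.
dAVC/dQ = -10 + 2Q = 0 gives Q = 5. min AVC = 37 - 10·5 + 5^2 = 12.
So the shutdown price is $12.

$12 per unit, at Q = 5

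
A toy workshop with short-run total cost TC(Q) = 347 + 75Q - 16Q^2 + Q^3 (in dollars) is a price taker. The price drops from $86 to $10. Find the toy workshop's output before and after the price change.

Output falls from 11 to 0 (the firm shuts down)

AVC = 75 - 16Q + Q^2, minimized at Q = 8 where min AVC = $11. MC = 75 - 32Q + 3Q^2.
With P = $86 above the shutdown price, P = MC gives Q = 11.
At P = $10 < min AVC = $11, price no longer covers variable cost at any output, so the firm shuts down: Q = 0.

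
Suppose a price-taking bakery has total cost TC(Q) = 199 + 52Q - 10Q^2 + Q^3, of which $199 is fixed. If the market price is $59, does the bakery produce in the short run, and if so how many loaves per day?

Strip out fixed cost: VC = 52Q - 10Q^2 + Q^3. Then AVC = 52 - 10Q + Q^2 and MC = 52 - 20Q + 3Q^2.
The AVC parabola has its vertex at Q = 10/2 = 5, where AVC = 52 - 10·5 + 5^2 = $27.
P = $59 exceeds min AVC = $27, so the firm stays open.
Set P = MC: 59 = 52 - 20Q + 3Q^2 → -7 - 20Q + 3Q^2 = 0. The roots are Q = -1/3 and Q = 7; the profit-maximizing output is on the rising part of MC, so Q* = 7.
Check: AVC at Q = 7 is $31 ≤ P, so revenue covers variable cost.
Profit = P·Q − TC = 59·7 − 416 = -$3, a loss, but smaller than the $199 fixed cost the firm would lose by shutting down.

Produce at Q = 7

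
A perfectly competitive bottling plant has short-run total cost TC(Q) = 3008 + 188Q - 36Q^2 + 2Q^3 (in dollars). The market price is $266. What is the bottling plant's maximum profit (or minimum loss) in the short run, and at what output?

Profit = -$304 at Q = 13

AVC = 188 - 36Q + 2Q^2 has its minimum $26 at Q = 9; price $266 clears that bar, so the firm operates.
With MC = 188 - 72Q + 6Q^2, P = MC on the upward-sloping part at Q* = 13.
TR = 266·13 = 3458. TC = 3008 + 754 = 3762. Profit = 3458 − 3762 = -$304.
Shutting down would mean losing the fixed cost of $3008, so operating at a loss of $304 is better by $2704.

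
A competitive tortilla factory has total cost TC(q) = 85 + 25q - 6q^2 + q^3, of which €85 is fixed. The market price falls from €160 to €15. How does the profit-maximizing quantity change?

Output falls from 9 to 0 (the firm shuts down)

AVC = 25 - 6q + q^2, minimized at q = 3 where min AVC = €16. MC = 25 - 12q + 3q^2.
At P = €160 ≥ min AVC, set P = MC on the rising branch: q = 9.
At P = €15 < min AVC = €16, price no longer covers variable cost at any output, so the firm shuts down: q = 0.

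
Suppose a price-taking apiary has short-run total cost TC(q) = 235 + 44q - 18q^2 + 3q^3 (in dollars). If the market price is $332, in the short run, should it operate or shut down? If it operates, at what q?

Produce at q = 8

Variable cost is VC = 44q - 18q^2 + 3q^3, so AVC = VC/q = 44 - 18q + 3q^2 and MC = dTC/dq = 44 - 36q + 9q^2.
AVC is minimized where dAVC/dq = -18 + 6q = 0, at q = 3; min AVC = 44 - 18·3 + 3·3^2 = $17.
P = $332 exceeds min AVC = $17, so the firm stays open.
Set P = MC: 332 = 44 - 36q + 9q^2 → -288 - 36q + 9q^2 = 0. The roots are q = -4 and q = 8; the profit-maximizing output is on the rising part of MC, so q* = 8.
Check: AVC at q = 8 is $92 ≤ P, so revenue covers variable cost.
Profit = P·q − TC = 332·8 − 971 = $1685.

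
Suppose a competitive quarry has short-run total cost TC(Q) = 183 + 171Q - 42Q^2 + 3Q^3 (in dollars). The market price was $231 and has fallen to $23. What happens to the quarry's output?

Output falls from 10 to 0 (the firm shuts down)

AVC = 171 - 42Q + 3Q^2, minimized at Q = 7 where min AVC = $24. MC = 171 - 84Q + 9Q^2.
With P = $231 above the shutdown price, P = MC gives Q = 10.
At P = $23 < min AVC = $24, price no longer covers variable cost at any output, so the firm shuts down: Q = 0.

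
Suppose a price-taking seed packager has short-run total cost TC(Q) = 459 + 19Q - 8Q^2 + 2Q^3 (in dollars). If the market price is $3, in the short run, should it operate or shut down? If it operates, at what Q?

Strip out fixed cost: VC = 19Q - 8Q^2 + 2Q^3. Then AVC = 19 - 8Q + 2Q^2 and MC = 19 - 16Q + 6Q^2.
The AVC parabola has its vertex at Q = 8/4 = 2, where AVC = 19 - 8·2 + 2·2^2 = $11.
With P < min AVC ($3 < $11), every unit sold adds to the loss.
Best response: produce nothing and absorb the $459 fixed cost.

Shut down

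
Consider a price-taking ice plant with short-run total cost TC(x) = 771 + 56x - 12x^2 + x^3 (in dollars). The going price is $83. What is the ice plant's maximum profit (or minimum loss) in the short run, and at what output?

AVC = 56 - 12x + x^2 has its minimum $20 at x = 6; price $83 clears that bar, so the firm operates.
With MC = 56 - 24x + 3x^2, P = MC on the upward-sloping part at x* = 9.
TR = 83·9 = 747. TC = 771 + 261 = 1032. Profit = 747 − 1032 = -$285.
By producing, the firm covers all variable cost plus $486 of fixed cost; shutting down would lose the full $771.

Profit = -$285 at x = 9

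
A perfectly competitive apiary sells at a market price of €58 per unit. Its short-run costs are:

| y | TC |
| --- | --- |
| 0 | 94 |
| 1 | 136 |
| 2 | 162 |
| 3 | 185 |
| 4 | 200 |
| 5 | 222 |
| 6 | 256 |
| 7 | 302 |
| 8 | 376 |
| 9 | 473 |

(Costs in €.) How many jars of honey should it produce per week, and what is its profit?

y = 7; profit = €104

Compute π = P·y − TC at each output: y=0: -94; y=1: -78; y=2: -46; y=3: -11; y=4: 32; y=5: 68; y=6: 92; y=7: 104; y=8: 88; y=9: 49.
Profit is maximized at y = 7. AVC there is 208/7 = €29.71 ≤ P, so producing beats shutting down (which would give -€94).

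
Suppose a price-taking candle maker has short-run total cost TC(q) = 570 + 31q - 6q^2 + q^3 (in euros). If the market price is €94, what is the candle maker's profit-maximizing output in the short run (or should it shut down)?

Strip out fixed cost: VC = 31q - 6q^2 + q^3. Then AVC = 31 - 6q + q^2 and MC = 31 - 12q + 3q^2.
The AVC parabola has its vertex at q = 6/2 = 3, where AVC = 31 - 6·3 + 3^2 = €22.
P = €94 exceeds min AVC = €22, so the firm stays open.
Set P = MC: 94 = 31 - 12q + 3q^2 → -63 - 12q + 3q^2 = 0. The roots are q = -3 and q = 7; the profit-maximizing output is on the rising part of MC, so q* = 7.
Check: AVC at q = 7 is €38 ≤ P, so revenue covers variable cost.
Profit = P·q − TC = 94·7 − 836 = -€178, a loss, but smaller than the €570 fixed cost the firm would lose by shutting down.

Produce at q = 7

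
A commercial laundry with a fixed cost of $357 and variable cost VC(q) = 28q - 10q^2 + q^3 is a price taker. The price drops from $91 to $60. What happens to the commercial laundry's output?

AVC = 28 - 10q + q^2, minimized at q = 5 where min AVC = $3. MC = 28 - 20q + 3q^2.
With P = $91 above the shutdown price, P = MC gives q = 9.
At P = $60 ≥ min AVC, set P = MC: q = 8. The firm stays open but cuts output.

Output falls from 9 to 8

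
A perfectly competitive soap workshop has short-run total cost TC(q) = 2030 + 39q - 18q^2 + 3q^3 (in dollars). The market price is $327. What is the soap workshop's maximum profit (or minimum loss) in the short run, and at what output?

Profit = -$110 at q = 8

AVC = 39 - 18q + 3q^2; min AVC = $12 at q = 3. Since P = $327 ≥ min AVC, the firm produces.
MC = 39 - 36q + 9q^2. Setting P = MC and taking the root on the rising branch gives q* = 8.
TR = 327·8 = 2616. TC = 2030 + 696 = 2726. Profit = 2616 − 2726 = -$110.
By producing, the firm covers all variable cost plus $1920 of fixed cost; shutting down would lose the full $2030.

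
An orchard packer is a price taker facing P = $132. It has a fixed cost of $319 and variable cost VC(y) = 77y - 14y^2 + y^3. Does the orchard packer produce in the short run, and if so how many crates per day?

Produce at y = 11

Variable cost is VC = 77y - 14y^2 + y^3, so AVC = VC/y = 77 - 14y + y^2 and MC = dTC/dy = 77 - 28y + 3y^2.
AVC is minimized where dAVC/dy = -14 + 2y = 0, at y = 7; min AVC = 77 - 14·7 + 7^2 = $28.
Since P = $132 ≥ min AVC = $28, price covers variable cost and the firm should produce.
Set P = MC: 132 = 77 - 28y + 3y^2 → -55 - 28y + 3y^2 = 0. The roots are y = -5/3 and y = 11; the profit-maximizing output is on the rising part of MC, so y* = 11.
Check: AVC at y = 11 is $44 ≤ P, so revenue covers variable cost.
Profit = P·y − TC = 132·11 − 803 = $649.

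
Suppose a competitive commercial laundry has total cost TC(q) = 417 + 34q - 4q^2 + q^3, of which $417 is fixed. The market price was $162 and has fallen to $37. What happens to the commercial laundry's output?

Output falls from 8 to 3

MC = 34 - 8q + 3q^2; the shutdown threshold is min AVC = $30 (at q = 2).
At P = $162 ≥ min AVC, set P = MC on the rising branch: q = 8.
At P = $37 ≥ min AVC, set P = MC: q = 3. The firm stays open but cuts output.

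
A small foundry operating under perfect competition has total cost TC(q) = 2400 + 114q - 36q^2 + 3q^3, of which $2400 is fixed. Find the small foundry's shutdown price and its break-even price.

Shutdown price = $6; break-even price = $294

Shutdown price = min AVC. AVC = 114 - 36q + 3q^2, with vertex at q = 6 and minimum $6.
ATC = 2400/q + 114 - 36q + 3q^2. Setting dATC/dq = −2400/q^2 − 36 + 6q = 0 gives q = 10 (since 6·10^3 − 36·10^2 = 2400).
min ATC = 2400/10 + 114 − 36·10 + 3·10^2 = $294. That is the break-even price.
For $6 ≤ P < $294 the firm produces at a loss; below $6 it shuts down.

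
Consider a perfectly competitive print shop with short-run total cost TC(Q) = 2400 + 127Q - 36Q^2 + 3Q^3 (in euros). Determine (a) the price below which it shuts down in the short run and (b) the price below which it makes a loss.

Shutdown price = min AVC. AVC = 127 - 36Q + 3Q^2, with vertex at Q = 6 and minimum €19.
ATC = 2400/Q + 127 - 36Q + 3Q^2. Setting dATC/dQ = −2400/Q^2 − 36 + 6Q = 0 gives Q = 10 (since 6·10^3 − 36·10^2 = 2400).
min ATC = 2400/10 + 127 − 36·10 + 3·10^2 = €307. That is the break-even price.
For €19 ≤ P < €307 the firm produces at a loss; below €19 it shuts down.

Shutdown price = €19; break-even price = €307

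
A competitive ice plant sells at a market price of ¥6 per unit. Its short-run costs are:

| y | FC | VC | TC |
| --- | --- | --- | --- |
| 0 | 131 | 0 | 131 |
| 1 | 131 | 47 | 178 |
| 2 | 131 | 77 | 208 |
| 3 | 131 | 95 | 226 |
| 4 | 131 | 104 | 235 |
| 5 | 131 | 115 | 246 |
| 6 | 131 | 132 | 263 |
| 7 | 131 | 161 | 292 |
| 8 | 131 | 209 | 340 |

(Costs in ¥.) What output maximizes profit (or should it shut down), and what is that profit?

y = 0 (shut down); profit = -¥131

Profit at each row (π = 6y − TC): y=0: -131; y=1: -172; y=2: -196; y=3: -208; y=4: -211; y=5: -216; y=6: -227; y=7: -250; y=8: -292.
Profit is highest at y = 0. Equivalently, the lowest AVC in the table is 132/6 ≈ ¥22 at y = 6, and P = ¥6 falls below it — price never covers variable cost, so the firm shuts down and loses only its fixed cost.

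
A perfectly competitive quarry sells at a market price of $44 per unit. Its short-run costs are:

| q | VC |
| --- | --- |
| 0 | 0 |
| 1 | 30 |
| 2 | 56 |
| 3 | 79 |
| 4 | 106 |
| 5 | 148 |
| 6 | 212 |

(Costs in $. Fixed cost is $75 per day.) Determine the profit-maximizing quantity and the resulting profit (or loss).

Compute π = P·q − TC at each output: q=0: -75; q=1: -61; q=2: -43; q=3: -22; q=4: -5; q=5: -3; q=6: -23.
Profit is maximized at q = 5. AVC there is 148/5 = $29.60 ≤ P, so producing beats shutting down (which would give -$75).

q = 5; profit = -$3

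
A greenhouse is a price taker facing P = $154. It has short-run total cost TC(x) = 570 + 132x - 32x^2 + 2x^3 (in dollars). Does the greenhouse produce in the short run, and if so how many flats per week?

Produce at x = 11

Variable cost is VC = 132x - 32x^2 + 2x^3, so AVC = VC/x = 132 - 32x + 2x^2 and MC = dTC/dx = 132 - 64x + 6x^2.
The AVC parabola has its vertex at x = 32/4 = 8, where AVC = 132 - 32·8 + 2·8^2 = $4.
Because $154 ≥ $4, revenue can cover variable cost; the firm operates.
Set P = MC: 154 = 132 - 64x + 6x^2 → -22 - 64x + 6x^2 = 0. The roots are x = -1/3 and x = 11; the profit-maximizing output is on the rising part of MC, so x* = 11.
Check: AVC at x = 11 is $22 ≤ P, so revenue covers variable cost.
Profit = P·x − TC = 154·11 − 812 = $882.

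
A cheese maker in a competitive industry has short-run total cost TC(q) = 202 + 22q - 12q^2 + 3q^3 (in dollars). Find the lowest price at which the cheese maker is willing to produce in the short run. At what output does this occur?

The firm shuts down when price falls below the minimum of average variable cost. AVC = VC/q = 22 - 12q + 3q^2.
dAVC/dq = -12 + 6q = 0 gives q = 2. min AVC = 22 - 12·2 + 3·2^2 = 10.
So the shutdown price is $10.

$10 per unit, at q = 2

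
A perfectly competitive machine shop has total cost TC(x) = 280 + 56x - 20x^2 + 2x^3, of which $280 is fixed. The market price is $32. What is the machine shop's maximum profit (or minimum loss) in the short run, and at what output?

Profit = -$136 at x = 6

AVC = 56 - 20x + 2x^2 has its minimum $6 at x = 5; price $32 clears that bar, so the firm operates.
With MC = 56 - 40x + 6x^2, P = MC on the upward-sloping part at x* = 6.
TR = 32·6 = 192. TC = 280 + 48 = 328. Profit = 192 − 328 = -$136.
By producing, the firm covers all variable cost plus $144 of fixed cost; shutting down would lose the full $280.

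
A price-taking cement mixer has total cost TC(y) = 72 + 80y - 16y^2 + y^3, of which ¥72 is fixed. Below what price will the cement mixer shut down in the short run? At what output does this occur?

The firm shuts down when price falls below the minimum of average variable cost. AVC = VC/y = 80 - 16y + y^2.
dAVC/dy = -16 + 2y = 0 gives y = 8. min AVC = 80 - 16·8 + 8^2 = 16.
For P < ¥16 the firm produces nothing.

¥16 per unit, at y = 8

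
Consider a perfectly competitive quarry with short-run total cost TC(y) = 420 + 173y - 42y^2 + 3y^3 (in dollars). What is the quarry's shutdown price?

$26 per unit

The firm shuts down when price falls below the minimum of average variable cost. AVC = VC/y = 173 - 42y + 3y^2.
At the minimum of AVC, MC = AVC. MC = 173 - 84y + 9y^2; setting MC = AVC gives 6y^2 - 42y = 0, so y = 7. min AVC = 26.
For P < $26 the firm produces nothing.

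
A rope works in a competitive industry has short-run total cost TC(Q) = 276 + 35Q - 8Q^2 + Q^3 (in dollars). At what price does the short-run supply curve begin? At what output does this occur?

$19 per unit, at Q = 4

The shutdown price is the minimum of AVC. VC = 35Q - 8Q^2 + Q^3, so AVC = 35 - 8Q + Q^2.
dAVC/dQ = -8 + 2Q = 0 gives Q = 4. min AVC = 35 - 8·4 + 4^2 = 19.
For P < $19 the firm produces nothing.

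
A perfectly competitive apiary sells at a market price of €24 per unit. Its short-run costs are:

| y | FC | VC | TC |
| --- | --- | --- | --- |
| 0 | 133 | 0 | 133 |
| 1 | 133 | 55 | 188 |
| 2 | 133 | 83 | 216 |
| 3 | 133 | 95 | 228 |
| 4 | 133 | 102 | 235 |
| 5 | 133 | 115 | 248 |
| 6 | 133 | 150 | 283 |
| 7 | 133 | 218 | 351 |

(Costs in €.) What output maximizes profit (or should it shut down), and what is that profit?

y = 5; profit = -€128

Compute π = P·y − TC at each output: y=0: -133; y=1: -164; y=2: -168; y=3: -156; y=4: -139; y=5: -128; y=6: -139; y=7: -183.
Profit is maximized at y = 5. AVC there is 115/5 = €23 ≤ P, so producing beats shutting down (which would give -€133).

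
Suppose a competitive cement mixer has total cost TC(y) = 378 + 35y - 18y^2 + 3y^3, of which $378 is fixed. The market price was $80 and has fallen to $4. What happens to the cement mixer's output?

Output falls from 5 to 0 (the firm shuts down)

AVC = 35 - 18y + 3y^2, minimized at y = 3 where min AVC = $8. MC = 35 - 36y + 9y^2.
With P = $80 above the shutdown price, P = MC gives y = 5.
At P = $4 < min AVC = $8, price no longer covers variable cost at any output, so the firm shuts down: y = 0.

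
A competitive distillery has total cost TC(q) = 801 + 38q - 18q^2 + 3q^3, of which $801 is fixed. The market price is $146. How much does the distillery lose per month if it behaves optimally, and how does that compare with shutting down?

Profit = -$153 at q = 6

AVC = 38 - 18q + 3q^2; min AVC = $11 at q = 3. Since P = $146 ≥ min AVC, the firm produces.
MC = 38 - 36q + 9q^2. Setting P = MC and taking the root on the rising branch gives q* = 6.
TR = 146·6 = 876. TC = 801 + 228 = 1029. Profit = 876 − 1029 = -$153.
Shutting down would mean losing the fixed cost of $801, so operating at a loss of $153 is better by $648.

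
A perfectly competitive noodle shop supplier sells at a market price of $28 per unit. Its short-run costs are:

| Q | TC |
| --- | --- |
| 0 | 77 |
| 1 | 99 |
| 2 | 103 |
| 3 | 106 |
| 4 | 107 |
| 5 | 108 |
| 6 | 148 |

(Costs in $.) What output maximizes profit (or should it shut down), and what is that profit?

Tabulate TR − TC: Q=0: -77; Q=1: -71; Q=2: -47; Q=3: -22; Q=4: 5; Q=5: 32; Q=6: 20.
Profit is maximized at Q = 5. AVC there is 31/5 = $6.20 ≤ P, so producing beats shutting down (which would give -$77).

Q = 5; profit = $32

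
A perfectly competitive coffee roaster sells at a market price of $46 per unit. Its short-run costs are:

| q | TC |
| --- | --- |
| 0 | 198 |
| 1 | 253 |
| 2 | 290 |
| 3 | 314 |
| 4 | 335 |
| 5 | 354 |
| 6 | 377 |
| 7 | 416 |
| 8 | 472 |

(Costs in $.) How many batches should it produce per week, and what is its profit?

Tabulate TR − TC: q=0: -198; q=1: -207; q=2: -198; q=3: -176; q=4: -151; q=5: -124; q=6: -101; q=7: -94; q=8: -104.
Profit is maximized at q = 7. AVC there is 218/7 = $31.14 ≤ P, so producing beats shutting down (which would give -$198).

q = 7; profit = -$94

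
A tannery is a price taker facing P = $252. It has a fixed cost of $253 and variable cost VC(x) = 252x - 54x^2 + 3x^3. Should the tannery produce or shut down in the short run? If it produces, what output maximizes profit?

Produce at x = 12

Strip out fixed cost: VC = 252x - 54x^2 + 3x^3. Then AVC = 252 - 54x + 3x^2 and MC = 252 - 108x + 9x^2.
AVC is minimized where dAVC/dx = -54 + 6x = 0, at x = 9; min AVC = 252 - 54·9 + 3·9^2 = $9.
Since P = $252 ≥ min AVC = $9, price covers variable cost and the firm should produce.
P = MC gives -108x + 9x^2 = 0, with roots 0 and 12. Take the larger (rising MC): x* = 12.
Check: AVC at x = 12 is $36 ≤ P, so revenue covers variable cost.
Profit = P·x − TC = 252·12 − 685 = $2339.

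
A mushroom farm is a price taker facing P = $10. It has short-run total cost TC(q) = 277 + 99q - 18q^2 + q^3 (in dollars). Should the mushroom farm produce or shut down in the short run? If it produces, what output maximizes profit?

Shut down

Strip out fixed cost: VC = 99q - 18q^2 + q^3. Then AVC = 99 - 18q + q^2 and MC = 99 - 36q + 3q^2.
AVC is minimized where dAVC/dq = -18 + 2q = 0, at q = 9; min AVC = 99 - 18·9 + 9^2 = $18.
P = $10 lies below min AVC = $18; no output level covers variable cost.
Shutting down limits the loss to fixed cost, $277.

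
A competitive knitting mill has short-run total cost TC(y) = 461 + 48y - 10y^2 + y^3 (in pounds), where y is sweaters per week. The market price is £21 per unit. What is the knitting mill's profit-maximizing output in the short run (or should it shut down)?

From TC, MC = TC'(y) = 48 - 20y + 3y^2 and AVC = VC/y = 48 - 10y + y^2.
AVC is minimized where dAVC/dy = -10 + 2y = 0, at y = 5; min AVC = 48 - 10·5 + 5^2 = £23.
P = £21 lies below min AVC = £23; no output level covers variable cost.
Best response: produce nothing and absorb the £461 fixed cost.

Shut down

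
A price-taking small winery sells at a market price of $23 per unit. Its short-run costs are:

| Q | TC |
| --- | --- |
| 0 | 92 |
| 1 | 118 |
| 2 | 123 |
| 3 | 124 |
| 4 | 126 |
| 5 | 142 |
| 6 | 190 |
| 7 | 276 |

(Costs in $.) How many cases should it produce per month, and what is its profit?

Profit at each row (π = 23Q − TC): Q=0: -92; Q=1: -95; Q=2: -77; Q=3: -55; Q=4: -34; Q=5: -27; Q=6: -52; Q=7: -115.
Profit is maximized at Q = 5. AVC there is 50/5 = $10 ≤ P, so producing beats shutting down (which would give -$92).

Q = 5; profit = -$27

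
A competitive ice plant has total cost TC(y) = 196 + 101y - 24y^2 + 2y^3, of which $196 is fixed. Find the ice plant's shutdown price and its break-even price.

Shutdown price = $29; break-even price = $59

Shutdown price = min AVC. AVC = 101 - 24y + 2y^2, with vertex at y = 6 and minimum $29.
ATC = 196/y + 101 - 24y + 2y^2. Setting dATC/dy = −196/y^2 − 24 + 4y = 0 gives y = 7 (since 4·7^3 − 24·7^2 = 196).
min ATC = 196/7 + 101 − 24·7 + 2·7^2 = $59. That is the break-even price.
For $29 ≤ P < $59 the firm produces at a loss; below $29 it shuts down.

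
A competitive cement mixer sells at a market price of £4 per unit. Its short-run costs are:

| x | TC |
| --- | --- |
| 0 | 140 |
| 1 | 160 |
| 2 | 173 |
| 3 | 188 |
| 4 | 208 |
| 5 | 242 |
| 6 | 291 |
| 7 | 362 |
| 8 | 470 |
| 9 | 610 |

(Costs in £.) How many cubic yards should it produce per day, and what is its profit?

x = 0 (shut down); profit = -£140

Compute π = P·x − TC at each output: x=0: -140; x=1: -156; x=2: -165; x=3: -176; x=4: -192; x=5: -222; x=6: -267; x=7: -334; x=8: -438; x=9: -574.
Profit is highest at x = 0. Equivalently, the lowest AVC in the table is 48/3 ≈ £16 at x = 3, and P = £4 falls below it — price never covers variable cost, so the firm shuts down and loses only its fixed cost.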